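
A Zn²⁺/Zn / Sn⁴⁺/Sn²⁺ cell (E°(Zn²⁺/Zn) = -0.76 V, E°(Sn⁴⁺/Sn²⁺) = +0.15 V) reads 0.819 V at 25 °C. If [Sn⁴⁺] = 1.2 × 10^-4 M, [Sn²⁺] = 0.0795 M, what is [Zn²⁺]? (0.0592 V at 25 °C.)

1.8 M

From the Nernst equation, log Q = n(E° − E)/0.0592 = 2(0.91 − 0.819)/0.0592 = 3.074, so Q = 1190.
With Q = [Zn²⁺]·[Sn²⁺]/[Sn⁴⁺] and the known concentrations, [Zn²⁺] in the numerator gives [Zn²⁺] = 1.8 M.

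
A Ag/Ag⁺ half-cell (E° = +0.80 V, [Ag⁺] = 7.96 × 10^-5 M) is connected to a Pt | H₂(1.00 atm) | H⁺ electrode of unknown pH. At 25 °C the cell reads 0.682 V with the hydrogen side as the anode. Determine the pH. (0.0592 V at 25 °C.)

E°_cell = 0.80 V and n = 2.
log Q = n(E° − E)/0.0592 = 2×(0.80 − 0.682)/0.0592 = 3.986.
With Q = [H⁺]^2 / ([Ag⁺]^2·P(H₂)), solving for [H⁺] gives log[H⁺] = -2.106, so pH = 2.11.

pH = 2.11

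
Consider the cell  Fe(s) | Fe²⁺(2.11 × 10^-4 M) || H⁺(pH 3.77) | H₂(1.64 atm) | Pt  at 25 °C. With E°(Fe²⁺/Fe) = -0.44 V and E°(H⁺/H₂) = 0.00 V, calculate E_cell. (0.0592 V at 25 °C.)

0.32 V

The hydrogen couple is the cathode, so E°_cell = 0.44 V; n = 2.
[H⁺] = 10^(−3.77) = 1.7 × 10^-4 M, and Q = [Fe²⁺]·P(H₂) / [H⁺]^2 = 1.2 × 10^4.
E = E° − (0.0592/2) log Q = 0.44 − (0.0592/2)(4.079) = 0.319 V.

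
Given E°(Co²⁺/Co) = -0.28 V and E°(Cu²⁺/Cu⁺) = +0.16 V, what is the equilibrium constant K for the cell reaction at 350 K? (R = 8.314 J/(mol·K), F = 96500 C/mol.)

4.7 × 10^12

E°_cell = +0.16 − (-0.28) = 0.44 V, with n = 2 electrons transferred.
At equilibrium E = 0, so the Nernst equation gives ln K = nFE°/RT = (2)(96500)(0.44)/((8.314)(350)) = 29.18.
K = e^29.18 = 4.7 × 10^12.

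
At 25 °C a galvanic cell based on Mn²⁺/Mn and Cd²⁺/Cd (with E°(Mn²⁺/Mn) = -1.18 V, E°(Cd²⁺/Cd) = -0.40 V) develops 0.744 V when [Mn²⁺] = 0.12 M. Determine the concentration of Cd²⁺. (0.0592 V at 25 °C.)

From the Nernst equation, log Q = n(E° − E)/0.0592 = 2(0.78 − 0.744)/0.0592 = 1.216, so Q = 16.5.
With Q = [Mn²⁺]/[Cd²⁺] and the known concentrations, [Cd²⁺] in the denominator gives [Cd²⁺] = 0.0073 M.

0.0073 M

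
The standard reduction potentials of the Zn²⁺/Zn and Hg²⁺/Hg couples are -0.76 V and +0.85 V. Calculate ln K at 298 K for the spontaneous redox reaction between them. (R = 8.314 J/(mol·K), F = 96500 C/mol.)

ln K = 125.4

E°_cell = +0.85 − (-0.76) = 1.61 V, with n = 2 electrons transferred.
At equilibrium E = 0, so the Nernst equation gives ln K = nFE°/RT = (2)(96500)(1.61)/((8.314)(298)) = 125.42.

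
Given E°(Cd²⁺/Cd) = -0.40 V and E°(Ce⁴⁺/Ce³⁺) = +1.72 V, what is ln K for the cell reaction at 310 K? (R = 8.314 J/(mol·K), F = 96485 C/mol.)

E°_cell = +1.72 − (-0.40) = 2.12 V, with n = 2 electrons transferred.
At equilibrium E = 0, so the Nernst equation gives ln K = nFE°/RT = (2)(96485)(2.12)/((8.314)(310)) = 158.73.

ln K = 158.7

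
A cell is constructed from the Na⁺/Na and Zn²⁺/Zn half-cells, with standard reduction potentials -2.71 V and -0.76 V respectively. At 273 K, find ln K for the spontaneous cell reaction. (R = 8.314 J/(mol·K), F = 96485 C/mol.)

E°_cell = -0.76 − (-2.71) = 1.95 V, with n = 2 electrons transferred.
At equilibrium E = 0, so the Nernst equation gives ln K = nFE°/RT = (2)(96485)(1.95)/((8.314)(273)) = 165.79.

ln K = 165.8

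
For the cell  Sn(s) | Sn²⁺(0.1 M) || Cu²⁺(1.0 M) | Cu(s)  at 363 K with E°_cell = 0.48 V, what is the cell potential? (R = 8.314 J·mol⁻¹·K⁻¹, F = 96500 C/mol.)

Balancing electrons gives n = 2; the reaction quotient is Q = [Sn²⁺]/[Cu²⁺] = 0.100.
E = E° − (RT/nF) ln Q = 0.48 − (8.314×363)/(2×96500) × (-2.303) = 0.480 + 0.036 = 0.516 V.

0.516 V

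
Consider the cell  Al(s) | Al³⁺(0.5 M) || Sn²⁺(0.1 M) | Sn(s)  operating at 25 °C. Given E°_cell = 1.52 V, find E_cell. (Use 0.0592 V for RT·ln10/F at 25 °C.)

1.50 V

Balancing electrons gives n = 6; the reaction quotient is Q = [Al³⁺]^2/[Sn²⁺]^3 = 250.
At 25 °C, E = E° − (0.0592/n) log Q = 1.52 − (0.0592/6)(2.398) = 1.520 − 0.024 = 1.496 V.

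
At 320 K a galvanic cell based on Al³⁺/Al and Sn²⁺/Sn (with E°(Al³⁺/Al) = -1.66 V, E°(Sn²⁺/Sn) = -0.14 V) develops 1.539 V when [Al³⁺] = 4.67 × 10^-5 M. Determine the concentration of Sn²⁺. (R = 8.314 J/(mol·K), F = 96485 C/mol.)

From the Nernst equation, ln Q = nF(E° − E)/RT = 6×96485×(1.52 − 1.539)/(8.314×320) = -4.134, so Q = 0.0160.
With Q = [Al³⁺]^2/[Sn²⁺]^3 and the known concentrations, [Sn²⁺]^3 in the denominator gives [Sn²⁺] = 0.0051 M.

0.0051 M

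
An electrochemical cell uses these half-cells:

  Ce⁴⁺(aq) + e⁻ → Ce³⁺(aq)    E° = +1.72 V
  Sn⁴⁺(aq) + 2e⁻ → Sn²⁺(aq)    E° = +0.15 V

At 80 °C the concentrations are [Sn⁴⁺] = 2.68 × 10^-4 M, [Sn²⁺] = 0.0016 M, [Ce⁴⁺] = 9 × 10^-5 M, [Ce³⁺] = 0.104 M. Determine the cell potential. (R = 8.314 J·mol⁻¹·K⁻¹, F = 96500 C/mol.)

The Ce⁴⁺/Ce³⁺ couple has the higher reduction potential and acts as the cathode, so E°_cell = +1.72 − (+0.15) = 1.57 V.
Balancing electrons gives n = 2; the reaction quotient is Q = [Sn⁴⁺]·[Ce³⁺]^2/([Sn²⁺]·[Ce⁴⁺]^2) = 2.24 × 10^5.
E = E° − (RT/nF) ln Q = 1.57 − (8.314×353)/(2×96500) × (12.318) = 1.570 − 0.187 = 1.383 V.

1.38 V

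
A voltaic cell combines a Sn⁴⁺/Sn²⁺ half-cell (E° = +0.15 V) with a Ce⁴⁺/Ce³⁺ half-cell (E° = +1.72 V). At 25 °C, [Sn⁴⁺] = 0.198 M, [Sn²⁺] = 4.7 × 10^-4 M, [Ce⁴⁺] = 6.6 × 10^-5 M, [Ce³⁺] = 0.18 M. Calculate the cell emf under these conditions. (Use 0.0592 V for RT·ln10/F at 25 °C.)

The Ce⁴⁺/Ce³⁺ couple has the higher reduction potential and acts as the cathode, so E°_cell = +1.72 − (+0.15) = 1.57 V.
Balancing electrons gives n = 2; the reaction quotient is Q = [Sn⁴⁺]·[Ce³⁺]^2/([Sn²⁺]·[Ce⁴⁺]^2) = 3.13 × 10^9.
At 25 °C, E = E° − (0.0592/n) log Q = 1.57 − (0.0592/2)(9.496) = 1.570 − 0.281 = 1.289 V.

1.29 V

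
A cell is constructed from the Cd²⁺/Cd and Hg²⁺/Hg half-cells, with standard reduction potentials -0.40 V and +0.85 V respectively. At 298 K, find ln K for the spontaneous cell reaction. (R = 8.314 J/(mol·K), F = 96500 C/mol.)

ln K = 97.4

E°_cell = +0.85 − (-0.40) = 1.25 V, with n = 2 electrons transferred.
At equilibrium E = 0, so the Nernst equation gives ln K = nFE°/RT = (2)(96500)(1.25)/((8.314)(298)) = 97.37.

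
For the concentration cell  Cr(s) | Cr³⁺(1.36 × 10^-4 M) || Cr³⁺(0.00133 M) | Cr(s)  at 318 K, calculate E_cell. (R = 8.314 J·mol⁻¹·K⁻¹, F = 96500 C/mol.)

Both half-cells are Cr³⁺/Cr, so E°_cell = 0. The concentrated side is the cathode; the cell reaction moves Cr³⁺ from high to low concentration with n = 3.
Q = [Cr³⁺]_dilute/[Cr³⁺]_conc = 1.36 × 10^-4/0.00133 = 0.102.
E = 0 − (RT/nF) ln Q = −((8.314×318)/(3×96500))(-2.280) = 0.0208 V.

0.021 V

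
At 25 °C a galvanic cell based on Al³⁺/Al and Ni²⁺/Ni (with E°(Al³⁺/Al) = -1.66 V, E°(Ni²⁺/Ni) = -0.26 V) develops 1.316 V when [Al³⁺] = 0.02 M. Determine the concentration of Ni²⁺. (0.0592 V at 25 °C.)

1.1 × 10^-4 M

From the Nernst equation, log Q = n(E° − E)/0.0592 = 6(1.40 − 1.316)/0.0592 = 8.514, so Q = 3.26 × 10^8.
With Q = [Al³⁺]^2/[Ni²⁺]^3 and the known concentrations, [Ni²⁺]^3 in the denominator gives [Ni²⁺] = 1.1 × 10^-4 M.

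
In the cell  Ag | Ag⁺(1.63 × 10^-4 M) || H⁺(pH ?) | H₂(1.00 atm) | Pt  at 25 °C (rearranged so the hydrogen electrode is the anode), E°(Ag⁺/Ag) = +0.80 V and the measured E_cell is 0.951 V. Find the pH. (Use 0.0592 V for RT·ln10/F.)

pH = 6.34

E°_cell = 0.80 V and n = 2.
log Q = n(E° − E)/0.0592 = 2×(0.80 − 0.951)/0.0592 = -5.101.
With Q = [H⁺]^2 / ([Ag⁺]^2·P(H₂)), solving for [H⁺] gives log[H⁺] = -6.338, so pH = 6.34.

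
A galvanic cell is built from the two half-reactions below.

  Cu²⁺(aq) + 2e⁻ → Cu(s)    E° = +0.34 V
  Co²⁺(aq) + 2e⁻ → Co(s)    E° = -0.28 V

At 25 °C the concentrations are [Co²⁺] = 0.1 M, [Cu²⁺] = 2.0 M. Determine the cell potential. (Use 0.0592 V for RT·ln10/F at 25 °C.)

0.659 V

The Cu²⁺/Cu couple has the higher reduction potential and acts as the cathode, so E°_cell = +0.34 − (-0.28) = 0.62 V.
Balancing electrons gives n = 2; the reaction quotient is Q = [Co²⁺]/[Cu²⁺] = 0.0500.
At 25 °C, E = E° − (0.0592/n) log Q = 0.62 − (0.0592/2)(-1.301) = 0.620 + 0.039 = 0.659 V.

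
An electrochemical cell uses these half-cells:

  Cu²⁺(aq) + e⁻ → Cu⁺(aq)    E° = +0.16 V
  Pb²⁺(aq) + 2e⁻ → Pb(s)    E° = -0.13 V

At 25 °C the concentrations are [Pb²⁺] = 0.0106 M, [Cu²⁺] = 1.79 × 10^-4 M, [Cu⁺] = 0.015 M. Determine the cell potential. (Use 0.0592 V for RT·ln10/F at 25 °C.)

0.235 V

The Cu²⁺/Cu⁺ couple has the higher reduction potential and acts as the cathode, so E°_cell = +0.16 − (-0.13) = 0.29 V.
Balancing electrons gives n = 2; the reaction quotient is Q = [Pb²⁺]·[Cu⁺]^2/[Cu²⁺]^2 = 74.4.
At 25 °C, E = E° − (0.0592/n) log Q = 0.29 − (0.0592/2)(1.872) = 0.290 − 0.055 = 0.235 V.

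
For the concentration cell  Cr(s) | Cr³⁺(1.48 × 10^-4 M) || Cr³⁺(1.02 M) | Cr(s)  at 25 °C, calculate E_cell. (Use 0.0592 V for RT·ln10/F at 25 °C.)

Both half-cells are Cr³⁺/Cr, so E°_cell = 0. The concentrated side is the cathode; the cell reaction moves Cr³⁺ from high to low concentration with n = 3.
Q = [Cr³⁺]_dilute/[Cr³⁺]_conc = 1.48 × 10^-4/1.02 = 1.45 × 10^-4.
E = 0 − (0.0592/3) log Q = −(0.0592/3)(-3.838) = 0.0757 V.

0.076 V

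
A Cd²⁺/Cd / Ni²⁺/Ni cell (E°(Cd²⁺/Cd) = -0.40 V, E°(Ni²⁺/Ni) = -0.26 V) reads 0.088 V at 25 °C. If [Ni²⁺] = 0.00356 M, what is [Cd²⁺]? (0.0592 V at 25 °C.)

From the Nernst equation, log Q = n(E° − E)/0.0592 = 2(0.14 − 0.088)/0.0592 = 1.757, so Q = 57.1.
With Q = [Cd²⁺]/[Ni²⁺] and the known concentrations, [Cd²⁺] in the numerator gives [Cd²⁺] = 0.2 M.

0.2 M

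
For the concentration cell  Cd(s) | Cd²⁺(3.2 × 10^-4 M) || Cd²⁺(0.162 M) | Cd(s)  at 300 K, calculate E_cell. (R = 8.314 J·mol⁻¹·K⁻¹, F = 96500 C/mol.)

Both half-cells are Cd²⁺/Cd, so E°_cell = 0. The concentrated side is the cathode; the cell reaction moves Cd²⁺ from high to low concentration with n = 2.
Q = [Cd²⁺]_dilute/[Cd²⁺]_conc = 3.2 × 10^-4/0.162 = 0.00198.
E = 0 − (RT/nF) ln Q = −((8.314×300)/(2×96500))(-6.227) = 0.0805 V.

0.080 V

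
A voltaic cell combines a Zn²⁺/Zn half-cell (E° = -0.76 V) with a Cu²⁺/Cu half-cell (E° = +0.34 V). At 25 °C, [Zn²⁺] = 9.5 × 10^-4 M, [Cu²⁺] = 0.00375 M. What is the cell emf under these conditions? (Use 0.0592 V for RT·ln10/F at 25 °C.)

1.12 V

The Cu²⁺/Cu couple has the higher reduction potential and acts as the cathode, so E°_cell = +0.34 − (-0.76) = 1.10 V.
Balancing electrons gives n = 2; the reaction quotient is Q = [Zn²⁺]/[Cu²⁺] = 0.253.
At 25 °C, E = E° − (0.0592/n) log Q = 1.10 − (0.0592/2)(-0.596) = 1.100 + 0.018 = 1.118 V.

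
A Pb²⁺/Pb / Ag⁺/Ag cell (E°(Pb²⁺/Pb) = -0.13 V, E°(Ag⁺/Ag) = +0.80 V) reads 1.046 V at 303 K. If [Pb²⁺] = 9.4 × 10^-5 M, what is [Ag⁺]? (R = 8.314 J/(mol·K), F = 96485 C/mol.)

From the Nernst equation, ln Q = nF(E° − E)/RT = 2×96485×(0.93 − 1.046)/(8.314×303) = -8.886, so Q = 1.38 × 10^-4.
With Q = [Pb²⁺]/[Ag⁺]^2 and the known concentrations, [Ag⁺]^2 in the denominator gives [Ag⁺] = 0.82 M.

0.82 M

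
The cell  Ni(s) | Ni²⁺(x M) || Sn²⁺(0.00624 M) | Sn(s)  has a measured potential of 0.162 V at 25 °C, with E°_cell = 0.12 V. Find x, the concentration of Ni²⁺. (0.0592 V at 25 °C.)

From the Nernst equation, log Q = n(E° − E)/0.0592 = 2(0.12 − 0.162)/0.0592 = -1.419, so Q = 0.0381.
With Q = [Ni²⁺]/[Sn²⁺] and the known concentrations, [Ni²⁺] in the numerator gives [Ni²⁺] = 2.4 × 10^-4 M.

2.4 × 10^-4 M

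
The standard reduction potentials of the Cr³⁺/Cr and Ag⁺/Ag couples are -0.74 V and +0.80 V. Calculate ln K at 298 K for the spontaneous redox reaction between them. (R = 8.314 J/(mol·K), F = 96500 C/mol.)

E°_cell = +0.80 − (-0.74) = 1.54 V, with n = 3 electrons transferred.
At equilibrium E = 0, so the Nernst equation gives ln K = nFE°/RT = (3)(96500)(1.54)/((8.314)(298)) = 179.95.

ln K = 179.9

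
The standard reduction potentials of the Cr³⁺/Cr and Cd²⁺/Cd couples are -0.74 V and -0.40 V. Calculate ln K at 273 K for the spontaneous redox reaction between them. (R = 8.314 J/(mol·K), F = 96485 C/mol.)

ln K = 86.7

E°_cell = -0.40 − (-0.74) = 0.34 V, with n = 6 electrons transferred.
At equilibrium E = 0, so the Nernst equation gives ln K = nFE°/RT = (6)(96485)(0.34)/((8.314)(273)) = 86.72.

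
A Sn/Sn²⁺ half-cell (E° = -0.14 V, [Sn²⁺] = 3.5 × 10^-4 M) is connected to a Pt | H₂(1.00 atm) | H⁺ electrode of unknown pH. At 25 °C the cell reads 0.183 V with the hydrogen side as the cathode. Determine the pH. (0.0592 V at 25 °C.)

E°_cell = 0.14 V and n = 2.
log Q = n(E° − E)/0.0592 = 2×(0.14 − 0.183)/0.0592 = -1.453.
With Q = [Sn²⁺]·P(H₂) / [H⁺]^2, solving for [H⁺] gives log[H⁺] = -1.002, so pH = 1.00.

pH = 1.00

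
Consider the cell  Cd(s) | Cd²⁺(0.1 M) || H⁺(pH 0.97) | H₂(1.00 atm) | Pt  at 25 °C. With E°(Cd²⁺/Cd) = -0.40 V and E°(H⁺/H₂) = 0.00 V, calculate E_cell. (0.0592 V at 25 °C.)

0.37 V

The hydrogen couple is the cathode, so E°_cell = 0.40 V; n = 2.
[H⁺] = 10^(−0.97) = 0.11 M, and Q = [Cd²⁺]·P(H₂) / [H⁺]^2 = 8.71.
E = E° − (0.0592/2) log Q = 0.40 − (0.0592/2)(0.940) = 0.372 V.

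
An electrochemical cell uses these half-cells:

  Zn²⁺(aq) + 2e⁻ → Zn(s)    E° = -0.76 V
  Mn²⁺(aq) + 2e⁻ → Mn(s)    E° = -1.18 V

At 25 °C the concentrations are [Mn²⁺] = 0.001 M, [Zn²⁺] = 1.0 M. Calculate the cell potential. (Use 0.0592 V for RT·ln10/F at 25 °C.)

The Zn²⁺/Zn couple has the higher reduction potential and acts as the cathode, so E°_cell = -0.76 − (-1.18) = 0.42 V.
Balancing electrons gives n = 2; the reaction quotient is Q = [Mn²⁺]/[Zn²⁺] = 0.00100.
At 25 °C, E = E° − (0.0592/n) log Q = 0.42 − (0.0592/2)(-3.000) = 0.420 + 0.089 = 0.509 V.

0.509 V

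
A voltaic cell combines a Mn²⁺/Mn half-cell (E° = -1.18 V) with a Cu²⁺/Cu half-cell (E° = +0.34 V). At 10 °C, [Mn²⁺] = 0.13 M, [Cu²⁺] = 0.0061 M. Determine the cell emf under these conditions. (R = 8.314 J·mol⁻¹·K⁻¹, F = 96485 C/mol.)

The Cu²⁺/Cu couple has the higher reduction potential and acts as the cathode, so E°_cell = +0.34 − (-1.18) = 1.52 V.
Balancing electrons gives n = 2; the reaction quotient is Q = [Mn²⁺]/[Cu²⁺] = 21.3.
E = E° − (RT/nF) ln Q = 1.52 − (8.314×283)/(2×96485) × (3.059) = 1.520 − 0.037 = 1.483 V.

1.48 V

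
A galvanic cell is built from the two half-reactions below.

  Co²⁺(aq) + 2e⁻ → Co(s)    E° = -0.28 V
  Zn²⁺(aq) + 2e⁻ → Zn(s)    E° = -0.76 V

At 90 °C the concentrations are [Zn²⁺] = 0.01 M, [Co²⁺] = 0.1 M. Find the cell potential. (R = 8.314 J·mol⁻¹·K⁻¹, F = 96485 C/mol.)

The Co²⁺/Co couple has the higher reduction potential and acts as the cathode, so E°_cell = -0.28 − (-0.76) = 0.48 V.
Balancing electrons gives n = 2; the reaction quotient is Q = [Zn²⁺]/[Co²⁺] = 0.100.
E = E° − (RT/nF) ln Q = 0.48 − (8.314×363)/(2×96485) × (-2.303) = 0.480 + 0.036 = 0.516 V.

0.516 V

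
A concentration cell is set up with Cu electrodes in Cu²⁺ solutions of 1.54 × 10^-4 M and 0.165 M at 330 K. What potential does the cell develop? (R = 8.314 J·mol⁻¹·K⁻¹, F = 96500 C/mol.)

0.099 V

Both half-cells are Cu²⁺/Cu, so E°_cell = 0. The concentrated side is the cathode; the cell reaction moves Cu²⁺ from high to low concentration with n = 2.
Q = [Cu²⁺]_dilute/[Cu²⁺]_conc = 1.54 × 10^-4/0.165 = 9.33 × 10^-4.
E = 0 − (RT/nF) ln Q = −((8.314×330)/(2×96500))(-6.977) = 0.0992 V.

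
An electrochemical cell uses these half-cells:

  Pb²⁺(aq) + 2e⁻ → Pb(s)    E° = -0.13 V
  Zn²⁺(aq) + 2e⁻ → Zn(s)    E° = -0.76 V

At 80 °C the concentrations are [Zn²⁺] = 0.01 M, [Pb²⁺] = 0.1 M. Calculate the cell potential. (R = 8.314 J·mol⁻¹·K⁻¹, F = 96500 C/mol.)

The Pb²⁺/Pb couple has the higher reduction potential and acts as the cathode, so E°_cell = -0.13 − (-0.76) = 0.63 V.
Balancing electrons gives n = 2; the reaction quotient is Q = [Zn²⁺]/[Pb²⁺] = 0.100.
E = E° − (RT/nF) ln Q = 0.63 − (8.314×353)/(2×96500) × (-2.303) = 0.630 + 0.035 = 0.665 V.

0.665 V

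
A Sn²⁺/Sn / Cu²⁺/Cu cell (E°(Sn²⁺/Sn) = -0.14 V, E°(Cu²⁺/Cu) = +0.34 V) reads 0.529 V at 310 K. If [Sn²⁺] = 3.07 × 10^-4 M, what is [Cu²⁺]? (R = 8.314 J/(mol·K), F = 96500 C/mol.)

0.012 M

From the Nernst equation, ln Q = nF(E° − E)/RT = 2×96500×(0.48 − 0.529)/(8.314×310) = -3.669, so Q = 0.0255.
With Q = [Sn²⁺]/[Cu²⁺] and the known concentrations, [Cu²⁺] in the denominator gives [Cu²⁺] = 0.012 M.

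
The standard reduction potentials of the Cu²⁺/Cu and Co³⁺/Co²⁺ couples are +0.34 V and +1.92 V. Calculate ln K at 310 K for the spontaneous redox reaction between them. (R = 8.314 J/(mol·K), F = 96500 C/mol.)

E°_cell = +1.92 − (+0.34) = 1.58 V, with n = 2 electrons transferred.
At equilibrium E = 0, so the Nernst equation gives ln K = nFE°/RT = (2)(96500)(1.58)/((8.314)(310)) = 118.32.

ln K = 118.3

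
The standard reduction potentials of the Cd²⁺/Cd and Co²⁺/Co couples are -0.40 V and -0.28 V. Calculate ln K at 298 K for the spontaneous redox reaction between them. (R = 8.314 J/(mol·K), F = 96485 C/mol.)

E°_cell = -0.28 − (-0.40) = 0.12 V, with n = 2 electrons transferred.
At equilibrium E = 0, so the Nernst equation gives ln K = nFE°/RT = (2)(96485)(0.12)/((8.314)(298)) = 9.35.

ln K = 9.3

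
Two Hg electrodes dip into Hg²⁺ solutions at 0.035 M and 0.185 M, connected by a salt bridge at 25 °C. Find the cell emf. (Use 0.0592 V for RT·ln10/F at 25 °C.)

Both half-cells are Hg²⁺/Hg, so E°_cell = 0. The concentrated side is the cathode; the cell reaction moves Hg²⁺ from high to low concentration with n = 2.
Q = [Hg²⁺]_dilute/[Hg²⁺]_conc = 0.035/0.185 = 0.189.
E = 0 − (0.0592/2) log Q = −(0.0592/2)(-0.723) = 0.0214 V.

0.021 V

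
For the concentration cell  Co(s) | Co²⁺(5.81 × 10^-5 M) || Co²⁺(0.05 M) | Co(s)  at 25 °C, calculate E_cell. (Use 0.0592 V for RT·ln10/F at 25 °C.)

Both half-cells are Co²⁺/Co, so E°_cell = 0. The concentrated side is the cathode; the cell reaction moves Co²⁺ from high to low concentration with n = 2.
Q = [Co²⁺]_dilute/[Co²⁺]_conc = 5.81 × 10^-5/0.05 = 0.00116.
E = 0 − (0.0592/2) log Q = −(0.0592/2)(-2.935) = 0.0869 V.

0.087 V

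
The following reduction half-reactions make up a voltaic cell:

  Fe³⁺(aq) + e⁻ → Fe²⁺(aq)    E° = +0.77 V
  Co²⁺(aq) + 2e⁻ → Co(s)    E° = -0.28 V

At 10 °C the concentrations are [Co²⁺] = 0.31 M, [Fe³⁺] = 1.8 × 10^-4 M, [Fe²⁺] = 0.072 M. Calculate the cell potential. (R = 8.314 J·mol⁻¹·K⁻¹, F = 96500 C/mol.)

The Fe³⁺/Fe²⁺ couple has the higher reduction potential and acts as the cathode, so E°_cell = +0.77 − (-0.28) = 1.05 V.
Balancing electrons gives n = 2; the reaction quotient is Q = [Co²⁺]·[Fe²⁺]^2/[Fe³⁺]^2 = 4.96 × 10^4.
E = E° − (RT/nF) ln Q = 1.05 − (8.314×283)/(2×96500) × (10.812) = 1.050 − 0.132 = 0.918 V.

0.918 V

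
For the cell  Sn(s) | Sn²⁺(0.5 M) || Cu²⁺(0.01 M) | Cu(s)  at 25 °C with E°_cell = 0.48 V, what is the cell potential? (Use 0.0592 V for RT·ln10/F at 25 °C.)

0.430 V

Balancing electrons gives n = 2; the reaction quotient is Q = [Sn²⁺]/[Cu²⁺] = 50.0.
At 25 °C, E = E° − (0.0592/n) log Q = 0.48 − (0.0592/2)(1.699) = 0.480 − 0.050 = 0.430 V.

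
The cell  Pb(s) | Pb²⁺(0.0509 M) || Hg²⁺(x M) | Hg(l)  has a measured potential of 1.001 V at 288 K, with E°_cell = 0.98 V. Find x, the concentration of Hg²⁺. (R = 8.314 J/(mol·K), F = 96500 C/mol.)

From the Nernst equation, ln Q = nF(E° − E)/RT = 2×96500×(0.98 − 1.001)/(8.314×288) = -1.693, so Q = 0.184.
With Q = [Pb²⁺]/[Hg²⁺] and the known concentrations, [Hg²⁺] in the denominator gives [Hg²⁺] = 0.28 M.

0.28 M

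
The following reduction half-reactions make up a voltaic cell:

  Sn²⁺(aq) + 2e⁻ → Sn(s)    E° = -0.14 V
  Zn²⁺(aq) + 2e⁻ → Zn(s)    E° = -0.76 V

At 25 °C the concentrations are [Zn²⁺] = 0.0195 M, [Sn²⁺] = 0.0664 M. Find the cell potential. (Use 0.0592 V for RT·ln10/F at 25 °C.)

The Sn²⁺/Sn couple has the higher reduction potential and acts as the cathode, so E°_cell = -0.14 − (-0.76) = 0.62 V.
Balancing electrons gives n = 2; the reaction quotient is Q = [Zn²⁺]/[Sn²⁺] = 0.294.
At 25 °C, E = E° − (0.0592/n) log Q = 0.62 − (0.0592/2)(-0.532) = 0.620 + 0.016 = 0.636 V.

0.636 V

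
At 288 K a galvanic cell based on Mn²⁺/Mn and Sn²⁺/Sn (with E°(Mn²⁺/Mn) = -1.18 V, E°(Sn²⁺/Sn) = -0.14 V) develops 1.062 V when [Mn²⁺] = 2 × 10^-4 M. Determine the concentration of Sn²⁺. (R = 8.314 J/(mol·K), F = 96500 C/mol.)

0.0012 M

From the Nernst equation, ln Q = nF(E° − E)/RT = 2×96500×(1.04 − 1.062)/(8.314×288) = -1.773, so Q = 0.170.
With Q = [Mn²⁺]/[Sn²⁺] and the known concentrations, [Sn²⁺] in the denominator gives [Sn²⁺] = 0.0012 M.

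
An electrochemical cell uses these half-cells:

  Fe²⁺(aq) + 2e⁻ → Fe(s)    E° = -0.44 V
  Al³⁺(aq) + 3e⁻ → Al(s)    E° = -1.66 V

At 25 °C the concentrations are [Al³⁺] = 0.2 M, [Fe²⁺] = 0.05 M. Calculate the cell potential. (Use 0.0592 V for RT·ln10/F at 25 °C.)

1.20 V

The Fe²⁺/Fe couple has the higher reduction potential and acts as the cathode, so E°_cell = -0.44 − (-1.66) = 1.22 V.
Balancing electrons gives n = 6; the reaction quotient is Q = [Al³⁺]^2/[Fe²⁺]^3 = 320.
At 25 °C, E = E° − (0.0592/n) log Q = 1.22 − (0.0592/6)(2.505) = 1.220 − 0.025 = 1.195 V.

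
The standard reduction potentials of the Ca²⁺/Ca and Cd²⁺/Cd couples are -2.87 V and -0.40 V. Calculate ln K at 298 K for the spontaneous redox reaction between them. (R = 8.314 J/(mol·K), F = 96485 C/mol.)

ln K = 192.4

E°_cell = -0.40 − (-2.87) = 2.47 V, with n = 2 electrons transferred.
At equilibrium E = 0, so the Nernst equation gives ln K = nFE°/RT = (2)(96485)(2.47)/((8.314)(298)) = 192.38.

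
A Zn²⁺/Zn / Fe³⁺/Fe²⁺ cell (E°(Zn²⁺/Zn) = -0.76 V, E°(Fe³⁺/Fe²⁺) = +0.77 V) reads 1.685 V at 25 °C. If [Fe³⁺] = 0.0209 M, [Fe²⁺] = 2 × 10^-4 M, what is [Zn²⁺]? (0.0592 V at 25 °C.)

From the Nernst equation, log Q = n(E° − E)/0.0592 = 2(1.53 − 1.685)/0.0592 = -5.236, so Q = 5.8 × 10^-6.
With Q = [Zn²⁺]·[Fe²⁺]^2/[Fe³⁺]^2 and the known concentrations, [Zn²⁺] in the numerator gives [Zn²⁺] = 0.063 M.

0.063 M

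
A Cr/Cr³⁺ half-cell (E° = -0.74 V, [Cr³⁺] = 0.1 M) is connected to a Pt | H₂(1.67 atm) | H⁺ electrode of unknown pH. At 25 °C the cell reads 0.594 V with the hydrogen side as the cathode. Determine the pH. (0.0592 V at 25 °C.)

E°_cell = 0.74 V and n = 6.
log Q = n(E° − E)/0.0592 = 6×(0.74 − 0.594)/0.0592 = 14.797.
With Q = [Cr³⁺]^2·P(H₂)^3 / [H⁺]^6, solving for [H⁺] gives log[H⁺] = -2.688, so pH = 2.69.

pH = 2.69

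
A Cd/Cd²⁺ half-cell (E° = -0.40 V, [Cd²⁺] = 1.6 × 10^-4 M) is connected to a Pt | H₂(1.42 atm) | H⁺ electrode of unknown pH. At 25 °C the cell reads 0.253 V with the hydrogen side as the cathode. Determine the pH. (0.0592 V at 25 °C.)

E°_cell = 0.40 V and n = 2.
log Q = n(E° − E)/0.0592 = 2×(0.40 − 0.253)/0.0592 = 4.966.
With Q = [Cd²⁺]·P(H₂) / [H⁺]^2, solving for [H⁺] gives log[H⁺] = -4.305, so pH = 4.30.

pH = 4.30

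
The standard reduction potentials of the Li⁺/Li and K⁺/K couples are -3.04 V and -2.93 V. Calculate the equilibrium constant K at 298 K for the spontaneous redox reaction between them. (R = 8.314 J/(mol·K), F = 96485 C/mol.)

73

E°_cell = -2.93 − (-3.04) = 0.11 V, with n = 1 electron transferred.
At equilibrium E = 0, so the Nernst equation gives ln K = nFE°/RT = (1)(96485)(0.11)/((8.314)(298)) = 4.28.
K = e^4.28 = 73.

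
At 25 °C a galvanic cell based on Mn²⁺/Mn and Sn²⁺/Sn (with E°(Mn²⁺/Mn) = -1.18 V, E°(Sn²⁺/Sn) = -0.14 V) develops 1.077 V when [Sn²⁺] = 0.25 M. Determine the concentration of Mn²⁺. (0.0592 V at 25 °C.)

From the Nernst equation, log Q = n(E° − E)/0.0592 = 2(1.04 − 1.077)/0.0592 = -1.250, so Q = 0.0562.
With Q = [Mn²⁺]/[Sn²⁺] and the known concentrations, [Mn²⁺] in the numerator gives [Mn²⁺] = 0.014 M.

0.014 M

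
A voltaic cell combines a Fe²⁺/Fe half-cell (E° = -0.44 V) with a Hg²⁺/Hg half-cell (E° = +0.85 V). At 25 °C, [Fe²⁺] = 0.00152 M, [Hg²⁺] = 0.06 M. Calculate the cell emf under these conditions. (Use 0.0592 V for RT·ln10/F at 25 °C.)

The Hg²⁺/Hg couple has the higher reduction potential and acts as the cathode, so E°_cell = +0.85 − (-0.44) = 1.29 V.
Balancing electrons gives n = 2; the reaction quotient is Q = [Fe²⁺]/[Hg²⁺] = 0.0253.
At 25 °C, E = E° − (0.0592/n) log Q = 1.29 − (0.0592/2)(-1.596) = 1.290 + 0.047 = 1.337 V.

1.34 V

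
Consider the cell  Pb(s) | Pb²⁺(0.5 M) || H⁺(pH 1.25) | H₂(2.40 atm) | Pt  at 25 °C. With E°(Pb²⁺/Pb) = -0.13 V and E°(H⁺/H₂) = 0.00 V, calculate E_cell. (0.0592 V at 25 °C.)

The hydrogen couple is the cathode, so E°_cell = 0.13 V; n = 2.
[H⁺] = 10^(−1.25) = 0.056 M, and Q = [Pb²⁺]·P(H₂) / [H⁺]^2 = 379.
E = E° − (0.0592/2) log Q = 0.13 − (0.0592/2)(2.579) = 0.054 V.

0.054 V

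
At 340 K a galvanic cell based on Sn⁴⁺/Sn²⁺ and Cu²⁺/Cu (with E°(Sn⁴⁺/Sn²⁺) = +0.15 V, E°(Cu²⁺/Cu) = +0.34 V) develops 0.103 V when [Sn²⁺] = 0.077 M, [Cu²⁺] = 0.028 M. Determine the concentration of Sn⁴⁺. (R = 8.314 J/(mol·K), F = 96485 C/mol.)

From the Nernst equation, ln Q = nF(E° − E)/RT = 2×96485×(0.19 − 0.103)/(8.314×340) = 5.939, so Q = 380.
With Q = [Sn⁴⁺]/([Sn²⁺]·[Cu²⁺]) and the known concentrations, [Sn⁴⁺] in the numerator gives [Sn⁴⁺] = 0.82 M.

0.82 M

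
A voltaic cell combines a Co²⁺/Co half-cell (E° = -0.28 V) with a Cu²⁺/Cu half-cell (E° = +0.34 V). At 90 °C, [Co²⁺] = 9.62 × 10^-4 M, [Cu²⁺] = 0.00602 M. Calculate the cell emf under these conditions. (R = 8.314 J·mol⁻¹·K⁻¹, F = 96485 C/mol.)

The Cu²⁺/Cu couple has the higher reduction potential and acts as the cathode, so E°_cell = +0.34 − (-0.28) = 0.62 V.
Balancing electrons gives n = 2; the reaction quotient is Q = [Co²⁺]/[Cu²⁺] = 0.160.
E = E° − (RT/nF) ln Q = 0.62 − (8.314×363)/(2×96485) × (-1.834) = 0.620 + 0.029 = 0.649 V.

0.649 V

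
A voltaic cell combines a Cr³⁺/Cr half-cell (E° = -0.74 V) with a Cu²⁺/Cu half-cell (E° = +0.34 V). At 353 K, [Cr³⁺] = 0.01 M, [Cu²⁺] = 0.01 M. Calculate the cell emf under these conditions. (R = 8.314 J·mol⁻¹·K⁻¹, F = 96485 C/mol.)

The Cu²⁺/Cu couple has the higher reduction potential and acts as the cathode, so E°_cell = +0.34 − (-0.74) = 1.08 V.
Balancing electrons gives n = 6; the reaction quotient is Q = [Cr³⁺]^2/[Cu²⁺]^3 = 100.
E = E° − (RT/nF) ln Q = 1.08 − (8.314×353)/(6×96485) × (4.605) = 1.080 − 0.023 = 1.057 V.

1.06 V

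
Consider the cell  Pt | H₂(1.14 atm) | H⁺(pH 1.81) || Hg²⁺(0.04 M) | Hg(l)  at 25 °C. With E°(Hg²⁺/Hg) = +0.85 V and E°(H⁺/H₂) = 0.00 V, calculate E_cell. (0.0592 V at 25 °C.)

The Hg²⁺/Hg couple is the cathode, so E°_cell = 0.85 V; n = 2.
[H⁺] = 10^(−1.81) = 0.015 M, and Q = [H⁺]^2 / ([Hg²⁺]·P(H₂)) = 0.00526.
E = E° − (0.0592/2) log Q = 0.85 − (0.0592/2)(-2.279) = 0.917 V.

0.92 V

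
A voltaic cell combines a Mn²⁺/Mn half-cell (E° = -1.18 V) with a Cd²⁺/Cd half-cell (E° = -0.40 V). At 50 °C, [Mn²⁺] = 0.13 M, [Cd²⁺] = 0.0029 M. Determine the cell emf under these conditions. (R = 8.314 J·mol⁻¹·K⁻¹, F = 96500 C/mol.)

The Cd²⁺/Cd couple has the higher reduction potential and acts as the cathode, so E°_cell = -0.40 − (-1.18) = 0.78 V.
Balancing electrons gives n = 2; the reaction quotient is Q = [Mn²⁺]/[Cd²⁺] = 44.8.
E = E° − (RT/nF) ln Q = 0.78 − (8.314×323)/(2×96500) × (3.803) = 0.780 − 0.053 = 0.727 V.

0.727 V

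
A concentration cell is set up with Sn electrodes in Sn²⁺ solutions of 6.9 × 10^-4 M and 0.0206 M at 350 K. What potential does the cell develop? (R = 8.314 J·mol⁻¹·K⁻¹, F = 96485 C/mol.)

0.051 V

Both half-cells are Sn²⁺/Sn, so E°_cell = 0. The concentrated side is the cathode; the cell reaction moves Sn²⁺ from high to low concentration with n = 2.
Q = [Sn²⁺]_dilute/[Sn²⁺]_conc = 6.9 × 10^-4/0.0206 = 0.0335.
E = 0 − (RT/nF) ln Q = −((8.314×350)/(2×96485))(-3.396) = 0.0512 V.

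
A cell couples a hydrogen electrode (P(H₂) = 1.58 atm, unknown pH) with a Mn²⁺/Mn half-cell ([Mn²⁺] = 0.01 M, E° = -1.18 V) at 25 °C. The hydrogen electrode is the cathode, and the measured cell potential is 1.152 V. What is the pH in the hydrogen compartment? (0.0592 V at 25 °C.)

E°_cell = 1.18 V and n = 2.
log Q = n(E° − E)/0.0592 = 2×(1.18 − 1.152)/0.0592 = 0.946.
With Q = [Mn²⁺]·P(H₂) / [H⁺]^2, solving for [H⁺] gives log[H⁺] = -1.374, so pH = 1.37.

pH = 1.37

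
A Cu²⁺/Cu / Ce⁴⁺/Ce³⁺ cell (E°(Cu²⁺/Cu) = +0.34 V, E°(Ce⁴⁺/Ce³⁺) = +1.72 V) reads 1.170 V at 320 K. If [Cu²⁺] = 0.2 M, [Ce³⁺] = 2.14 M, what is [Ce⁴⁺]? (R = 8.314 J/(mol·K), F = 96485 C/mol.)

4.7 × 10^-4 M

From the Nernst equation, ln Q = nF(E° − E)/RT = 2×96485×(1.38 − 1.170)/(8.314×320) = 15.232, so Q = 4.12 × 10^6.
With Q = [Cu²⁺]·[Ce³⁺]^2/[Ce⁴⁺]^2 and the known concentrations, [Ce⁴⁺]^2 in the denominator gives [Ce⁴⁺] = 4.7 × 10^-4 M.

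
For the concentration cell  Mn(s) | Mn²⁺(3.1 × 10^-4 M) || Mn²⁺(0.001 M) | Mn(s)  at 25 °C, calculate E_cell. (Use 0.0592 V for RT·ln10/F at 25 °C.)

0.015 V

Both half-cells are Mn²⁺/Mn, so E°_cell = 0. The concentrated side is the cathode; the cell reaction moves Mn²⁺ from high to low concentration with n = 2.
Q = [Mn²⁺]_dilute/[Mn²⁺]_conc = 3.1 × 10^-4/0.001 = 0.310.
E = 0 − (0.0592/2) log Q = −(0.0592/2)(-0.509) = 0.0151 V.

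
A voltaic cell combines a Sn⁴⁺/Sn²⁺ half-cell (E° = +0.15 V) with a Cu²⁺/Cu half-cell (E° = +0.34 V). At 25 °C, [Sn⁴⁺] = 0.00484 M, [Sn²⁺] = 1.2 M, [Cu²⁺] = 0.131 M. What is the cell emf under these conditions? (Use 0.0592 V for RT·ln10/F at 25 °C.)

0.235 V

The Cu²⁺/Cu couple has the higher reduction potential and acts as the cathode, so E°_cell = +0.34 − (+0.15) = 0.19 V.
Balancing electrons gives n = 2; the reaction quotient is Q = [Sn⁴⁺]/([Sn²⁺]·[Cu²⁺]) = 0.0308.
At 25 °C, E = E° − (0.0592/n) log Q = 0.19 − (0.0592/2)(-1.512) = 0.190 + 0.045 = 0.235 V.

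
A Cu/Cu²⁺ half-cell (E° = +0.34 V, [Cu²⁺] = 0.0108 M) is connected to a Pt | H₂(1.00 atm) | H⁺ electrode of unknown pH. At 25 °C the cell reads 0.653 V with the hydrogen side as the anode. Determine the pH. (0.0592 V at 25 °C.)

pH = 6.27

E°_cell = 0.34 V and n = 2.
log Q = n(E° − E)/0.0592 = 2×(0.34 − 0.653)/0.0592 = -10.574.
With Q = [H⁺]^2 / ([Cu²⁺]·P(H₂)), solving for [H⁺] gives log[H⁺] = -6.270, so pH = 6.27.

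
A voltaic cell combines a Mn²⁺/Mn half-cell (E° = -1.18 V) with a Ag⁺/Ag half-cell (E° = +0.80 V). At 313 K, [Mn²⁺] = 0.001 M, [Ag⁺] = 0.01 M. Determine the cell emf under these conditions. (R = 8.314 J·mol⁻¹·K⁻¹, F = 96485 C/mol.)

1.95 V

The Ag⁺/Ag couple has the higher reduction potential and acts as the cathode, so E°_cell = +0.80 − (-1.18) = 1.98 V.
Balancing electrons gives n = 2; the reaction quotient is Q = [Mn²⁺]/[Ag⁺]^2 = 10.0.
E = E° − (RT/nF) ln Q = 1.98 − (8.314×313)/(2×96485) × (2.303) = 1.980 − 0.031 = 1.949 V.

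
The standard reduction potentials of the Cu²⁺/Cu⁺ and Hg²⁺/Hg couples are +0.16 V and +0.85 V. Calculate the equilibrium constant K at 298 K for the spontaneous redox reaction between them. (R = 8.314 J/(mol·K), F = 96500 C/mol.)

E°_cell = +0.85 − (+0.16) = 0.69 V, with n = 2 electrons transferred.
At equilibrium E = 0, so the Nernst equation gives ln K = nFE°/RT = (2)(96500)(0.69)/((8.314)(298)) = 53.75.
K = e^53.75 = 2.2 × 10^23.

2.2 × 10^23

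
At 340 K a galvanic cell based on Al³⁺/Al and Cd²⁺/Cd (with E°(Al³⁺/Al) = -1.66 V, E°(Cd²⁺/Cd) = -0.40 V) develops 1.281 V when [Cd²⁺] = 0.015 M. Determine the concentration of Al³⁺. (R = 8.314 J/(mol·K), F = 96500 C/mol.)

From the Nernst equation, ln Q = nF(E° − E)/RT = 6×96500×(1.26 − 1.281)/(8.314×340) = -4.301, so Q = 0.0135.
With Q = [Al³⁺]^2/[Cd²⁺]^3 and the known concentrations, [Al³⁺]^2 in the numerator gives [Al³⁺] = 2.1 × 10^-4 M.

2.1 × 10^-4 M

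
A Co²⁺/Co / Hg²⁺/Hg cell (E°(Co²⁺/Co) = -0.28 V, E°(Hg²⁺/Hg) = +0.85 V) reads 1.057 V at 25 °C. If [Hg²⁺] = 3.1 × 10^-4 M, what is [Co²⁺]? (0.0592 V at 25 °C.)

From the Nernst equation, log Q = n(E° − E)/0.0592 = 2(1.13 − 1.057)/0.0592 = 2.466, so Q = 293.
With Q = [Co²⁺]/[Hg²⁺] and the known concentrations, [Co²⁺] in the numerator gives [Co²⁺] = 0.091 M.

0.091 M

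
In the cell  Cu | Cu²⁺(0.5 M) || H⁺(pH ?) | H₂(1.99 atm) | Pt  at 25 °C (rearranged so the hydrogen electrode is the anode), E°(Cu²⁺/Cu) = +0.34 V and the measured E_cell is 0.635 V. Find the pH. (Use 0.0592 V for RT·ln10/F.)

E°_cell = 0.34 V and n = 2.
log Q = n(E° − E)/0.0592 = 2×(0.34 − 0.635)/0.0592 = -9.966.
With Q = [H⁺]^2 / ([Cu²⁺]·P(H₂)), solving for [H⁺] gives log[H⁺] = -4.984, so pH = 4.98.

pH = 4.98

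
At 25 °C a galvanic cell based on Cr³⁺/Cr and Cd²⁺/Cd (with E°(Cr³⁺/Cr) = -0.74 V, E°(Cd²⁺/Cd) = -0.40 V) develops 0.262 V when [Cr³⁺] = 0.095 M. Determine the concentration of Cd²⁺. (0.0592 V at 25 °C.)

4.8 × 10^-4 M

From the Nernst equation, log Q = n(E° − E)/0.0592 = 6(0.34 − 0.262)/0.0592 = 7.905, so Q = 8.04 × 10^7.
With Q = [Cr³⁺]^2/[Cd²⁺]^3 and the known concentrations, [Cd²⁺]^3 in the denominator gives [Cd²⁺] = 4.8 × 10^-4 M.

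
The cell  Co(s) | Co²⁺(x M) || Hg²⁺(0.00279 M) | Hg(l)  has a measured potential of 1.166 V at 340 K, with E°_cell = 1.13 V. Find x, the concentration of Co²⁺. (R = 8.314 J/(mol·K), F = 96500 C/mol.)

2.4 × 10^-4 M

From the Nernst equation, ln Q = nF(E° − E)/RT = 2×96500×(1.13 − 1.166)/(8.314×340) = -2.458, so Q = 0.0856.
With Q = [Co²⁺]/[Hg²⁺] and the known concentrations, [Co²⁺] in the numerator gives [Co²⁺] = 2.4 × 10^-4 M.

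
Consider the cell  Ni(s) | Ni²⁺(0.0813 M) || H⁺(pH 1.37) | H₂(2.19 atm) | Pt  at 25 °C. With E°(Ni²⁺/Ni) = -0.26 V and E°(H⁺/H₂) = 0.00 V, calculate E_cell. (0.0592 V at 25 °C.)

0.20 V

The hydrogen couple is the cathode, so E°_cell = 0.26 V; n = 2.
[H⁺] = 10^(−1.37) = 0.043 M, and Q = [Ni²⁺]·P(H₂) / [H⁺]^2 = 97.8.
E = E° − (0.0592/2) log Q = 0.26 − (0.0592/2)(1.991) = 0.201 V.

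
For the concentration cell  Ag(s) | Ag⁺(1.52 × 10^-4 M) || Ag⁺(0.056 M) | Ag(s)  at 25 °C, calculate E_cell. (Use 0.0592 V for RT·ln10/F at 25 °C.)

Both half-cells are Ag⁺/Ag, so E°_cell = 0. The concentrated side is the cathode; the cell reaction moves Ag⁺ from high to low concentration with n = 1.
Q = [Ag⁺]_dilute/[Ag⁺]_conc = 1.52 × 10^-4/0.056 = 0.00271.
E = 0 − (0.0592/1) log Q = −(0.0592/1)(-2.566) = 0.1519 V.

0.15 V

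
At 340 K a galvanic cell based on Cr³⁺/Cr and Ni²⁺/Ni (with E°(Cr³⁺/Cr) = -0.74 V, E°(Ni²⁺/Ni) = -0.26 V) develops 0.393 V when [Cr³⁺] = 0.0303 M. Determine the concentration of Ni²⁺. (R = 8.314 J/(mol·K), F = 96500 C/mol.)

From the Nernst equation, ln Q = nF(E° − E)/RT = 6×96500×(0.48 − 0.393)/(8.314×340) = 17.820, so Q = 5.48 × 10^7.
With Q = [Cr³⁺]^2/[Ni²⁺]^3 and the known concentrations, [Ni²⁺]^3 in the denominator gives [Ni²⁺] = 2.6 × 10^-4 M.

2.6 × 10^-4 M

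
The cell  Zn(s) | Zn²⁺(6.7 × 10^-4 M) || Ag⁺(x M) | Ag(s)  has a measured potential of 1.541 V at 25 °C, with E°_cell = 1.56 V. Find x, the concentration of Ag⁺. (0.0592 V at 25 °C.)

From the Nernst equation, log Q = n(E° − E)/0.0592 = 2(1.56 − 1.541)/0.0592 = 0.642, so Q = 4.38.
With Q = [Zn²⁺]/[Ag⁺]^2 and the known concentrations, [Ag⁺]^2 in the denominator gives [Ag⁺] = 0.012 M.

0.012 M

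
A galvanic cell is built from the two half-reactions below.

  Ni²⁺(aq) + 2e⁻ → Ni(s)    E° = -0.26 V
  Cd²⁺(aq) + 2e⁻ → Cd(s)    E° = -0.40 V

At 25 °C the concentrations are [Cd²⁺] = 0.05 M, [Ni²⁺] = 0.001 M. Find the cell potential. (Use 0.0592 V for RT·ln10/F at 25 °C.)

The Ni²⁺/Ni couple has the higher reduction potential and acts as the cathode, so E°_cell = -0.26 − (-0.40) = 0.14 V.
Balancing electrons gives n = 2; the reaction quotient is Q = [Cd²⁺]/[Ni²⁺] = 50.0.
At 25 °C, E = E° − (0.0592/n) log Q = 0.14 − (0.0592/2)(1.699) = 0.140 − 0.050 = 0.090 V.

0.090 V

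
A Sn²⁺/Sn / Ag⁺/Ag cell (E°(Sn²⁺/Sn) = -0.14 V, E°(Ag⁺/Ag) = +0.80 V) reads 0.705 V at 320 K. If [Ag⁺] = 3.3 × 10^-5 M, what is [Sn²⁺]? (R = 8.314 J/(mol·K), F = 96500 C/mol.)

From the Nernst equation, ln Q = nF(E° − E)/RT = 2×96500×(0.94 − 0.705)/(8.314×320) = 17.048, so Q = 2.53 × 10^7.
With Q = [Sn²⁺]/[Ag⁺]^2 and the known concentrations, [Sn²⁺] in the numerator gives [Sn²⁺] = 0.028 M.

0.028 M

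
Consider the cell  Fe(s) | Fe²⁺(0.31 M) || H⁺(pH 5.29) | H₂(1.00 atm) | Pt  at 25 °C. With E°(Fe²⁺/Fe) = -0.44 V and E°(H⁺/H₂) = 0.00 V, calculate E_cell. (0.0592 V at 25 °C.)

0.14 V

The hydrogen couple is the cathode, so E°_cell = 0.44 V; n = 2.
[H⁺] = 10^(−5.29) = 5.1 × 10^-6 M, and Q = [Fe²⁺]·P(H₂) / [H⁺]^2 = 1.18 × 10^10.
E = E° − (0.0592/2) log Q = 0.44 − (0.0592/2)(10.071) = 0.142 V.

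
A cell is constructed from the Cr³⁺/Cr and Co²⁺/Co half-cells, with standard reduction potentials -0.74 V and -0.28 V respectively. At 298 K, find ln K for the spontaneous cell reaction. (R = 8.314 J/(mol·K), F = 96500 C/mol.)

ln K = 107.5

E°_cell = -0.28 − (-0.74) = 0.46 V, with n = 6 electrons transferred.
At equilibrium E = 0, so the Nernst equation gives ln K = nFE°/RT = (6)(96500)(0.46)/((8.314)(298)) = 107.50.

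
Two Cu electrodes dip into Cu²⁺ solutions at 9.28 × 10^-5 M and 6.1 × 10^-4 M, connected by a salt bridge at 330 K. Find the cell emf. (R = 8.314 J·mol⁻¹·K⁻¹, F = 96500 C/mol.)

Both half-cells are Cu²⁺/Cu, so E°_cell = 0. The concentrated side is the cathode; the cell reaction moves Cu²⁺ from high to low concentration with n = 2.
Q = [Cu²⁺]_dilute/[Cu²⁺]_conc = 9.28 × 10^-5/6.1 × 10^-4 = 0.152.
E = 0 − (RT/nF) ln Q = −((8.314×330)/(2×96500))(-1.883) = 0.0268 V.

0.027 V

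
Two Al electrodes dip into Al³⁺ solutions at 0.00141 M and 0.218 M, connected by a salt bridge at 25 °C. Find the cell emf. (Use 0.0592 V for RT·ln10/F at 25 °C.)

0.043 V

Both half-cells are Al³⁺/Al, so E°_cell = 0. The concentrated side is the cathode; the cell reaction moves Al³⁺ from high to low concentration with n = 3.
Q = [Al³⁺]_dilute/[Al³⁺]_conc = 0.00141/0.218 = 0.00647.
E = 0 − (0.0592/3) log Q = −(0.0592/3)(-2.189) = 0.0432 V.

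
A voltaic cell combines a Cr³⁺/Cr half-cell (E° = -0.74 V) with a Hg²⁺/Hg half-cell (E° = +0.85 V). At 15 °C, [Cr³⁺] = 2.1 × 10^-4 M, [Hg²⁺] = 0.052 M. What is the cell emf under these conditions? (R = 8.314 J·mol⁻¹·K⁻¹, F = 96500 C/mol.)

1.62 V

The Hg²⁺/Hg couple has the higher reduction potential and acts as the cathode, so E°_cell = +0.85 − (-0.74) = 1.59 V.
Balancing electrons gives n = 6; the reaction quotient is Q = [Cr³⁺]^2/[Hg²⁺]^3 = 3.14 × 10^-4.
E = E° − (RT/nF) ln Q = 1.59 − (8.314×288)/(6×96500) × (-8.067) = 1.590 + 0.033 = 1.623 V.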